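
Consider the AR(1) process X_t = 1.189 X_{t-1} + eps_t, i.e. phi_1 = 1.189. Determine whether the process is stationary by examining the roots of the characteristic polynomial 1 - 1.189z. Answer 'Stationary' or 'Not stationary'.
\text{Not stationary}

The AR(p) characteristic polynomial is P(z) = 1 - 1.189z.
Stationarity requires all roots to lie outside the unit circle, i.e. |z| > 1 for every root.
This is linear in z: 1 + (-1.189) z = 0  =>  z = -1/(-1.189) = 0.841043,  |z| = 0.841043.
Moduli of all roots: 0.8410.
All moduli strictly greater than 1? No.
Verdict: Not stationary.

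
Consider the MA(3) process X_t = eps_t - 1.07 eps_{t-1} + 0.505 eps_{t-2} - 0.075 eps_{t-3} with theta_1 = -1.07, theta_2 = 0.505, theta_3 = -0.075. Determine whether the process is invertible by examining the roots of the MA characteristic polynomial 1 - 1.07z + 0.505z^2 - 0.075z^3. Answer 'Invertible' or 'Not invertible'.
\text{Invertible}

The MA(q) characteristic polynomial is P(z) = 1 - 1.07z + 0.505z^2 - 0.075z^3.
Invertibility requires all roots to lie outside the unit circle, i.e. |z| > 1 for every root.
Degree 3: look for a simple real root z0 first, then factor out (1 - z/z0) and solve the remaining quadratic.
Testing z0 = 4: P(4) = 1 + (-1.07)(4) + (0.505)(4)^2 + (-0.075)(4)^3
  = 1 + (-4.28) + (8.08) + (-4.8) = 0.  So z_0 = 4 is a root, |z_0| = 4.
Divide out the factor (1 - 0.25 z) = (1 - z/z0) (since 1/z0 = 0.25):
  P(z) = (1 - 0.25 z)(1 + (-0.82) z + (0.3) z^2)
  [check: z-coef -0.82 - (0.25) = -1.07; z^2-coef 0.3 - (0.25)(-0.82) = 0.505; z^3-coef -(0.25)(0.3) = -0.075.]
Remaining roots from the quadratic factor 1 + (-0.82) z + (0.3) z^2:
  Set 1 + (-0.82) z + (0.3) z^2 = 0, i.e. a z^2 + b z + c = 0 with a = 0.3, b = -0.82, c = 1.
  Discriminant D = b^2 - 4ac = (-0.82)^2 - 4*(0.3)*1 = 0.6724 - (1.2) = -0.5276.
  D < 0, so the roots are the complex-conjugate pair z = (-b +/- i sqrt(-D)) / (2a) = 1.3667 +/- 1.2106i.
  For a conjugate pair |z|^2 = z * conj(z) = (product of roots) = c/a = 1/(0.3) = 3.333333, so |z| = sqrt(3.333333) = 1.8257 for both roots.
Moduli of all roots: 4.0000, 1.8257, 1.8257.
All moduli strictly greater than 1? Yes.
Verdict: Invertible.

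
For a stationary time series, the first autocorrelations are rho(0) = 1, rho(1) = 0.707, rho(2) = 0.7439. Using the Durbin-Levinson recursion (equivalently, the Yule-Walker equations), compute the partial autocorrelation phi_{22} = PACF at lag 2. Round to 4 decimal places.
\phi_{22} = 0.4880

The PACF at lag k is phi_{kk}, the last component of the solution
to the Yule-Walker system G_k phi = r_k where
  (G_k)_{ij} = rho(|i - j|), (r_k)_i = rho(i), i,j = 1..k.
Equivalently, Durbin-Levinson gives phi_{kk} iteratively:
  phi_{11} = rho(1)
  phi_{kk} = [rho(k) - sum_{j=1..k-1} phi_{k-1,j} rho(k-j)]
            / [1 - sum_{j=1..k-1} phi_{k-1,j} rho(j)],
  phi_{k,j} = phi_{k-1,j} - phi_{kk} phi_{k-1,k-j},  j = 1..k-1.
Step k = 1:
  phi_11 = rho(1) = 0.707.
Step k = 2:
  phi_22 = [rho(2) - phi_11 rho(1)] / [1 - phi_11 rho(1)] = [0.7439 - (0.707)(0.707)] / [1 - (0.707)(0.707)]
         = 0.244051 / 0.500151 = 0.488.
Therefore phi_{22} = 0.4880.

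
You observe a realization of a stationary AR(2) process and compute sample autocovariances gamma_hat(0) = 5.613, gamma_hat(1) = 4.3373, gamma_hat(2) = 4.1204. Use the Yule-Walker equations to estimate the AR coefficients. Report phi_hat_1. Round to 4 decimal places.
\hat\phi_{1} = 0.5100

The Yule-Walker equations for an AR(p) process read, in matrix form,
  Gamma_p phi = r_p,   with   (Gamma_p)_{ij} = gamma(|i - j|),
                       (r_p)_i = gamma(i),   i,j = 1..p.
Substitute the sample gammas (Toeplitz matrix and right-hand side of size 2):
  Gamma_p = [[5.613, 4.3373], [4.3373, 5.613]]
  r_p     = [4.3373, 4.1204]
Written out:
  5.613 phi_1 + 4.3373 phi_2 = 4.3373
  4.3373 phi_1 + 5.613 phi_2 = 4.1204
Solve by Cramer's rule:
  det = gamma(0)^2 - gamma(1)^2 = (5.613)^2 - (4.3373)^2 = 31.505769 - 18.81217129 = 12.69359771
  phi_hat_1 = [gamma(1) gamma(0) - gamma(1) gamma(2)] / det = [(4.3373)(5.613) - (4.3373)(4.1204)] / 12.69359771 = 6.47385398 / 12.69359771 = 0.51
  phi_hat_2 = [gamma(0) gamma(2) - gamma(1)^2] / det = [(5.613)(4.1204) - (4.3373)^2] / 12.69359771 = 4.31563391 / 12.69359771 = 0.34
So phi_hat = [0.5100, 0.3400].
Therefore phi_hat_1 = 0.5100.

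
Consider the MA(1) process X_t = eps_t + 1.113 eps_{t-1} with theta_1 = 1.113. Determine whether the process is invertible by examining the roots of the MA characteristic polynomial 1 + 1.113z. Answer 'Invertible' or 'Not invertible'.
\text{Not invertible}

The MA(q) characteristic polynomial is P(z) = 1 + 1.113z.
Invertibility requires all roots to lie outside the unit circle, i.e. |z| > 1 for every root.
This is linear in z: 1 + (1.113) z = 0  =>  z = -1/(1.113) = -0.898473,  |z| = 0.898473.
Moduli of all roots: 0.8985.
All moduli strictly greater than 1? No.
Verdict: Not invertible.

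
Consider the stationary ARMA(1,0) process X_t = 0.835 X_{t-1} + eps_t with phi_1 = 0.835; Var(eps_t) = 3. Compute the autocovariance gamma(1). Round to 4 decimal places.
\gamma(1) = 8.2735

Multiply the model equation by X_{t-k} and take expectations. With theta_0 = psi_0 = 1 and psi_j the MA(infinity) weights, this gives
  gamma(k) - sum_i phi_i gamma(k-i) = c_k,
  c_k = sigma^2 * sum_{j=k..q} theta_j psi_{j-k}   (c_k = 0 for k > q),
using gamma(-m) = gamma(m).
Pure AR (q = 0): c_0 = sigma^2 = 3, c_k = 0 for k >= 1.
Equations for k = 0 and k = 1 (AR order 1):
  gamma(0) = phi_1 gamma(1) + c_0
  gamma(1) = phi_1 gamma(0) + c_1
Substituting the second into the first: gamma(0) (1 - phi_1^2) = c_0 + phi_1 c_1, so
  gamma(0) = c_0 / (1 - phi_1^2) = 3 / (1 - (0.835)^2) = 3 / 0.302775 = 9.908348.
  gamma(1) = phi_1 gamma(0) = (0.835)(9.908348) = 8.27347.
Therefore gamma(1) = 8.2735 (to 4 decimal places).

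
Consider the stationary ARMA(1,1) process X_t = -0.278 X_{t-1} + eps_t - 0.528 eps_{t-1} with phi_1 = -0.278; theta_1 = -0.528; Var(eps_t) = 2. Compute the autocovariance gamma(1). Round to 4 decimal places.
\gamma(1) = -2.0035

Multiply the model equation by X_{t-k} and take expectations. With theta_0 = psi_0 = 1 and psi_j the MA(infinity) weights, this gives
  gamma(k) - sum_i phi_i gamma(k-i) = c_k,
  c_k = sigma^2 * sum_{j=k..q} theta_j psi_{j-k}   (c_k = 0 for k > q),
using gamma(-m) = gamma(m).
psi-weights needed (psi_j = theta_j + sum_i phi_i psi_{j-i}):
  psi_1 = theta_1 + phi_1 = -0.528 + (-0.278) = -0.806
Right-hand sides:
  c_0 = sigma^2 (1 + theta_1 psi_1) = 2 * (1 + (-0.528)(-0.806)) = 2 * 1.425568 = 2.851136
  c_1 = sigma^2 theta_1 = 2 * (-0.528) = -1.056
  c_2 = 0
Equations for k = 0 and k = 1 (AR order 1):
  gamma(0) = phi_1 gamma(1) + c_0
  gamma(1) = phi_1 gamma(0) + c_1
Substituting the second into the first: gamma(0) (1 - phi_1^2) = c_0 + phi_1 c_1, so
  gamma(0) = (c_0 + phi_1 c_1) / (1 - phi_1^2) = (2.851136 + (-0.278)(-1.056)) / (1 - (-0.278)^2) = 3.144704 / 0.922716 = 3.408095.
  gamma(1) = phi_1 gamma(0) + c_1 = (-0.278)(3.408095) + (-1.056) = -2.00345.
Therefore gamma(1) = -2.0035 (to 4 decimal places).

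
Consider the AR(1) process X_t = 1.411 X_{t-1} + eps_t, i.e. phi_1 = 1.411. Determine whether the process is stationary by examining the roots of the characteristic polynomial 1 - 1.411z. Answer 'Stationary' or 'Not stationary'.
\text{Not stationary}

The AR(p) characteristic polynomial is P(z) = 1 - 1.411z.
Stationarity requires all roots to lie outside the unit circle, i.e. |z| > 1 for every root.
This is linear in z: 1 + (-1.411) z = 0  =>  z = -1/(-1.411) = 0.708717,  |z| = 0.708717.
Moduli of all roots: 0.7087.
All moduli strictly greater than 1? No.
Verdict: Not stationary.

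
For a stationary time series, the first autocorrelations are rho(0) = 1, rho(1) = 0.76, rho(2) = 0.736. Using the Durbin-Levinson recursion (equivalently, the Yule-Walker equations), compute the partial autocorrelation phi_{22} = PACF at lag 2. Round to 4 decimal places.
\phi_{22} = 0.3750

The PACF at lag k is phi_{kk}, the last component of the solution
to the Yule-Walker system G_k phi = r_k where
  (G_k)_{ij} = rho(|i - j|), (r_k)_i = rho(i), i,j = 1..k.
Equivalently, Durbin-Levinson gives phi_{kk} iteratively:
  phi_{11} = rho(1)
  phi_{kk} = [rho(k) - sum_{j=1..k-1} phi_{k-1,j} rho(k-j)]
            / [1 - sum_{j=1..k-1} phi_{k-1,j} rho(j)],
  phi_{k,j} = phi_{k-1,j} - phi_{kk} phi_{k-1,k-j},  j = 1..k-1.
Step k = 1:
  phi_11 = rho(1) = 0.76.
Step k = 2:
  phi_22 = [rho(2) - phi_11 rho(1)] / [1 - phi_11 rho(1)] = [0.736 - (0.76)(0.76)] / [1 - (0.76)(0.76)]
         = 0.1584 / 0.4224 = 0.375.
Therefore phi_{22} = 0.3750.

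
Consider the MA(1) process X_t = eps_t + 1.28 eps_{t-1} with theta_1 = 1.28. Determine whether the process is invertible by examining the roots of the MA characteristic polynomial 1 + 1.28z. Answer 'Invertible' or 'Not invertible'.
\text{Not invertible}

The MA(q) characteristic polynomial is P(z) = 1 + 1.28z.
Invertibility requires all roots to lie outside the unit circle, i.e. |z| > 1 for every root.
This is linear in z: 1 + (1.28) z = 0  =>  z = -1/(1.28) = -0.78125,  |z| = 0.78125.
Moduli of all roots: 0.7812.
All moduli strictly greater than 1? No.
Verdict: Not invertible.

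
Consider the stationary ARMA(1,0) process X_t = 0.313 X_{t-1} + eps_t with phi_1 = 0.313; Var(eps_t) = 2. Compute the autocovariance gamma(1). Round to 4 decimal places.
\gamma(1) = 0.6940

Multiply the model equation by X_{t-k} and take expectations. With theta_0 = psi_0 = 1 and psi_j the MA(infinity) weights, this gives
  gamma(k) - sum_i phi_i gamma(k-i) = c_k,
  c_k = sigma^2 * sum_{j=k..q} theta_j psi_{j-k}   (c_k = 0 for k > q),
using gamma(-m) = gamma(m).
Pure AR (q = 0): c_0 = sigma^2 = 2, c_k = 0 for k >= 1.
Equations for k = 0 and k = 1 (AR order 1):
  gamma(0) = phi_1 gamma(1) + c_0
  gamma(1) = phi_1 gamma(0) + c_1
Substituting the second into the first: gamma(0) (1 - phi_1^2) = c_0 + phi_1 c_1, so
  gamma(0) = c_0 / (1 - phi_1^2) = 2 / (1 - (0.313)^2) = 2 / 0.902031 = 2.217219.
  gamma(1) = phi_1 gamma(0) = (0.313)(2.217219) = 0.693989.
Therefore gamma(1) = 0.6940 (to 4 decimal places).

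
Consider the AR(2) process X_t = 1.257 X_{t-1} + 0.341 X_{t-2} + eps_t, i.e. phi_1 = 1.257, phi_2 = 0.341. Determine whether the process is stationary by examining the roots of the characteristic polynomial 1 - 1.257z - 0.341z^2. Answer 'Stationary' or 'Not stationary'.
\text{Not stationary}

The AR(p) characteristic polynomial is P(z) = 1 - 1.257z - 0.341z^2.
Stationarity requires all roots to lie outside the unit circle, i.e. |z| > 1 for every root.
Set 1 + (-1.257) z + (-0.341) z^2 = 0, i.e. a z^2 + b z + c = 0 with a = -0.341, b = -1.257, c = 1.
Discriminant D = b^2 - 4ac = (-1.257)^2 - 4*(-0.341)*1 = 1.580049 - (-1.364) = 2.944049.
D >= 0, so the roots are real: z = (-b +/- sqrt(D)) / (2a) = (1.257 +/- 1.715823) / (-0.682).
  z_1 = (1.257 + 1.715823) / (-0.682) = -4.359,   |z_1| = 4.359.
  z_2 = (1.257 - 1.715823) / (-0.682) = 0.6728,   |z_2| = 0.6728.
Moduli of all roots: 4.3590, 0.6728.
All moduli strictly greater than 1? No.
Verdict: Not stationary.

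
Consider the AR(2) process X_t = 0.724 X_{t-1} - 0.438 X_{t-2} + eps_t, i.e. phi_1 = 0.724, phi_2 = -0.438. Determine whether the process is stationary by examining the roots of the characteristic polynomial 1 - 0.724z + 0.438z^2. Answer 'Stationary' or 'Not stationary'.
\text{Stationary}

The AR(p) characteristic polynomial is P(z) = 1 - 0.724z + 0.438z^2.
Stationarity requires all roots to lie outside the unit circle, i.e. |z| > 1 for every root.
Set 1 + (-0.724) z + (0.438) z^2 = 0, i.e. a z^2 + b z + c = 0 with a = 0.438, b = -0.724, c = 1.
Discriminant D = b^2 - 4ac = (-0.724)^2 - 4*(0.438)*1 = 0.524176 - (1.752) = -1.227824.
D < 0, so the roots are the complex-conjugate pair z = (-b +/- i sqrt(-D)) / (2a) = 0.8265 +/- 1.2649i.
For a conjugate pair |z|^2 = z * conj(z) = (product of roots) = c/a = 1/(0.438) = 2.283105, so |z| = sqrt(2.283105) = 1.511 for both roots.
Moduli of all roots: 1.5110, 1.5110.
All moduli strictly greater than 1? Yes.
Verdict: Stationary.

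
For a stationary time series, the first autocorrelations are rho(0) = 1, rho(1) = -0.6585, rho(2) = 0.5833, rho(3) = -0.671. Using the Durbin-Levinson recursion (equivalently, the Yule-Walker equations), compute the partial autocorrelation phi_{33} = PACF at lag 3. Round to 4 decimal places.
\phi_{33} = -0.4069

The PACF at lag k is phi_{kk}, the last component of the solution
to the Yule-Walker system G_k phi = r_k where
  (G_k)_{ij} = rho(|i - j|), (r_k)_i = rho(i), i,j = 1..k.
Equivalently, Durbin-Levinson gives phi_{kk} iteratively:
  phi_{11} = rho(1)
  phi_{kk} = [rho(k) - sum_{j=1..k-1} phi_{k-1,j} rho(k-j)]
            / [1 - sum_{j=1..k-1} phi_{k-1,j} rho(j)],
  phi_{k,j} = phi_{k-1,j} - phi_{kk} phi_{k-1,k-j},  j = 1..k-1.
Step k = 1:
  phi_11 = rho(1) = -0.6585.
Step k = 2:
  phi_22 = [rho(2) - phi_11 rho(1)] / [1 - phi_11 rho(1)] = [0.5833 - (-0.6585)(-0.6585)] / [1 - (-0.6585)(-0.6585)]
         = 0.14967775 / 0.56637775 = 0.264272.
  Update: phi_21 = phi_11 - phi_22 phi_11 = -0.6585 - (0.264272)(-0.6585) = -0.484477.
Step k = 3:
  phi_33 = [rho(3) - phi_21 rho(2) - phi_22 rho(1)] / [1 - phi_21 rho(1) - phi_22 rho(2)]
    numerator   = -0.671 - (-0.484477)(0.5833) - (0.264272)(-0.6585) = -0.21438153
    denominator = 1 - (-0.484477)(-0.6585) - (0.264272)(0.5833) = 0.52682212
  phi_33 = -0.21438153 / 0.52682212 = -0.4069.
Therefore phi_{33} = -0.4069.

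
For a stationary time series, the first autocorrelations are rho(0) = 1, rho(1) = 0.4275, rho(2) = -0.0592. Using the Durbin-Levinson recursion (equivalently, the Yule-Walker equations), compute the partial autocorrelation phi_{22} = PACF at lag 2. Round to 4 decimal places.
\phi_{22} = -0.2961

The PACF at lag k is phi_{kk}, the last component of the solution
to the Yule-Walker system G_k phi = r_k where
  (G_k)_{ij} = rho(|i - j|), (r_k)_i = rho(i), i,j = 1..k.
Equivalently, Durbin-Levinson gives phi_{kk} iteratively:
  phi_{11} = rho(1)
  phi_{kk} = [rho(k) - sum_{j=1..k-1} phi_{k-1,j} rho(k-j)]
            / [1 - sum_{j=1..k-1} phi_{k-1,j} rho(j)],
  phi_{k,j} = phi_{k-1,j} - phi_{kk} phi_{k-1,k-j},  j = 1..k-1.
Step k = 1:
  phi_11 = rho(1) = 0.4275.
Step k = 2:
  phi_22 = [rho(2) - phi_11 rho(1)] / [1 - phi_11 rho(1)] = [-0.0592 - (0.4275)(0.4275)] / [1 - (0.4275)(0.4275)]
         = -0.24195625 / 0.81724375 = -0.2961.
Therefore phi_{22} = -0.2961.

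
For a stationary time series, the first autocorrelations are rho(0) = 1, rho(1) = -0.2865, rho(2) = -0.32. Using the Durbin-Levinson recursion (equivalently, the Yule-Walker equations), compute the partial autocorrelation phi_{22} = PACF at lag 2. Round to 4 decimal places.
\phi_{22} = -0.4380

The PACF at lag k is phi_{kk}, the last component of the solution
to the Yule-Walker system G_k phi = r_k where
  (G_k)_{ij} = rho(|i - j|), (r_k)_i = rho(i), i,j = 1..k.
Equivalently, Durbin-Levinson gives phi_{kk} iteratively:
  phi_{11} = rho(1)
  phi_{kk} = [rho(k) - sum_{j=1..k-1} phi_{k-1,j} rho(k-j)]
            / [1 - sum_{j=1..k-1} phi_{k-1,j} rho(j)],
  phi_{k,j} = phi_{k-1,j} - phi_{kk} phi_{k-1,k-j},  j = 1..k-1.
Step k = 1:
  phi_11 = rho(1) = -0.2865.
Step k = 2:
  phi_22 = [rho(2) - phi_11 rho(1)] / [1 - phi_11 rho(1)] = [-0.32 - (-0.2865)(-0.2865)] / [1 - (-0.2865)(-0.2865)]
         = -0.40208225 / 0.91791775 = -0.438.
Therefore phi_{22} = -0.4380.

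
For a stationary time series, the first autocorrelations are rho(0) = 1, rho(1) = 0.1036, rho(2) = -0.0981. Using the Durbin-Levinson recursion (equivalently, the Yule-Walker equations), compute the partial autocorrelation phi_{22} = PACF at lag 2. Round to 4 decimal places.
\phi_{22} = -0.1100

The PACF at lag k is phi_{kk}, the last component of the solution
to the Yule-Walker system G_k phi = r_k where
  (G_k)_{ij} = rho(|i - j|), (r_k)_i = rho(i), i,j = 1..k.
Equivalently, Durbin-Levinson gives phi_{kk} iteratively:
  phi_{11} = rho(1)
  phi_{kk} = [rho(k) - sum_{j=1..k-1} phi_{k-1,j} rho(k-j)]
            / [1 - sum_{j=1..k-1} phi_{k-1,j} rho(j)],
  phi_{k,j} = phi_{k-1,j} - phi_{kk} phi_{k-1,k-j},  j = 1..k-1.
Step k = 1:
  phi_11 = rho(1) = 0.1036.
Step k = 2:
  phi_22 = [rho(2) - phi_11 rho(1)] / [1 - phi_11 rho(1)] = [-0.0981 - (0.1036)(0.1036)] / [1 - (0.1036)(0.1036)]
         = -0.10883296 / 0.98926704 = -0.11.
Therefore phi_{22} = -0.1100.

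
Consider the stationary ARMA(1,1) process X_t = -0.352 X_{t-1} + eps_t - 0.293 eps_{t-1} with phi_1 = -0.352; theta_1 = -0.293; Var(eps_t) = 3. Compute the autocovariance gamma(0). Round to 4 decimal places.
\gamma(0) = 4.4246

Multiply the model equation by X_{t-k} and take expectations. With theta_0 = psi_0 = 1 and psi_j the MA(infinity) weights, this gives
  gamma(k) - sum_i phi_i gamma(k-i) = c_k,
  c_k = sigma^2 * sum_{j=k..q} theta_j psi_{j-k}   (c_k = 0 for k > q),
using gamma(-m) = gamma(m).
psi-weights needed (psi_j = theta_j + sum_i phi_i psi_{j-i}):
  psi_1 = theta_1 + phi_1 = -0.293 + (-0.352) = -0.645
Right-hand sides:
  c_0 = sigma^2 (1 + theta_1 psi_1) = 3 * (1 + (-0.293)(-0.645)) = 3 * 1.188985 = 3.566955
  c_1 = sigma^2 theta_1 = 3 * (-0.293) = -0.879
  c_2 = 0
Equations for k = 0 and k = 1 (AR order 1):
  gamma(0) = phi_1 gamma(1) + c_0
  gamma(1) = phi_1 gamma(0) + c_1
Substituting the second into the first: gamma(0) (1 - phi_1^2) = c_0 + phi_1 c_1, so
  gamma(0) = (c_0 + phi_1 c_1) / (1 - phi_1^2) = (3.566955 + (-0.352)(-0.879)) / (1 - (-0.352)^2) = 3.876363 / 0.876096 = 4.424587.
Therefore gamma(0) = 4.4246 (to 4 decimal places).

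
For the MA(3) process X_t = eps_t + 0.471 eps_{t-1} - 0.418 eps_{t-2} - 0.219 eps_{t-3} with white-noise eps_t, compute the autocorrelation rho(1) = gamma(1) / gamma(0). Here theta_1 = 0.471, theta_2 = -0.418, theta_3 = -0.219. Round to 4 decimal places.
\rho(1) = 0.2531

For an MA(q) process with theta_0 = 1, the autocovariance is
  gamma(k) = sigma^2 * sum_{i=0..q-k} theta_i * theta_{i+k},
and rho(k) = gamma(k) / gamma(0). Sigma^2 cancels.
  numerator   = (1)*(0.471) + (0.471)*(-0.418) + (-0.418)*(-0.219) = 0.365664.
  denominator = (1)^2 + (0.471)^2 + (-0.418)^2 + (-0.219)^2 = 1.444526.
  rho(1) = 0.365664 / 1.444526 = 0.2531.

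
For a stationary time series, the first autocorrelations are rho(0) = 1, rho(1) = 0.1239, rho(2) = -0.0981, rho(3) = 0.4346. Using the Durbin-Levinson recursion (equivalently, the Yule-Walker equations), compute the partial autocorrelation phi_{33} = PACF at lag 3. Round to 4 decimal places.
\phi_{33} = 0.4760

The PACF at lag k is phi_{kk}, the last component of the solution
to the Yule-Walker system G_k phi = r_k where
  (G_k)_{ij} = rho(|i - j|), (r_k)_i = rho(i), i,j = 1..k.
Equivalently, Durbin-Levinson gives phi_{kk} iteratively:
  phi_{11} = rho(1)
  phi_{kk} = [rho(k) - sum_{j=1..k-1} phi_{k-1,j} rho(k-j)]
            / [1 - sum_{j=1..k-1} phi_{k-1,j} rho(j)],
  phi_{k,j} = phi_{k-1,j} - phi_{kk} phi_{k-1,k-j},  j = 1..k-1.
Step k = 1:
  phi_11 = rho(1) = 0.1239.
Step k = 2:
  phi_22 = [rho(2) - phi_11 rho(1)] / [1 - phi_11 rho(1)] = [-0.0981 - (0.1239)(0.1239)] / [1 - (0.1239)(0.1239)]
         = -0.11345121 / 0.98464879 = -0.11522.
  Update: phi_21 = phi_11 - phi_22 phi_11 = 0.1239 - (-0.11522)(0.1239) = 0.138176.
Step k = 3:
  phi_33 = [rho(3) - phi_21 rho(2) - phi_22 rho(1)] / [1 - phi_21 rho(1) - phi_22 rho(2)]
    numerator   = 0.4346 - (0.138176)(-0.0981) - (-0.11522)(0.1239) = 0.4624308
    denominator = 1 - (0.138176)(0.1239) - (-0.11522)(-0.0981) = 0.97157694
  phi_33 = 0.4624308 / 0.97157694 = 0.476.
Therefore phi_{33} = 0.4760.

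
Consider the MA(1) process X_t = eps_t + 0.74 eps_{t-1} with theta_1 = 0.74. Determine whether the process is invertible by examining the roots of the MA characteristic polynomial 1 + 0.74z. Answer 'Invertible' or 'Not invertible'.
\text{Invertible}

The MA(q) characteristic polynomial is P(z) = 1 + 0.74z.
Invertibility requires all roots to lie outside the unit circle, i.e. |z| > 1 for every root.
This is linear in z: 1 + (0.74) z = 0  =>  z = -1/(0.74) = -1.351351,  |z| = 1.351351.
Moduli of all roots: 1.3514.
All moduli strictly greater than 1? Yes.
Verdict: Invertible.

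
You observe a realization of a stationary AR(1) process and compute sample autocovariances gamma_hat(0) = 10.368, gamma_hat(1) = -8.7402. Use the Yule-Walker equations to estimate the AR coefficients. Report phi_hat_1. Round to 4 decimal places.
\hat\phi_{1} = -0.8430

The Yule-Walker equations for an AR(p) process read, in matrix form,
  Gamma_p phi = r_p,   with   (Gamma_p)_{ij} = gamma(|i - j|),
                       (r_p)_i = gamma(i),   i,j = 1..p.
Substitute the sample gammas (Toeplitz matrix and right-hand side of size 1):
  Gamma_p = [[10.368]]
  r_p     = [-8.7402]
With p = 1 this is the single equation gamma(0) phi_1 = gamma(1):
  phi_hat_1 = gamma(1) / gamma(0) = -8.7402 / 10.368 = -0.8430.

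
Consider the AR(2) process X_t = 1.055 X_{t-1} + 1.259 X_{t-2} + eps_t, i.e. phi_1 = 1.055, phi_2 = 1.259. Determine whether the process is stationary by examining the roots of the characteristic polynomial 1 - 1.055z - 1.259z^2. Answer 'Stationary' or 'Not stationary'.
\text{Not stationary}

The AR(p) characteristic polynomial is P(z) = 1 - 1.055z - 1.259z^2.
Stationarity requires all roots to lie outside the unit circle, i.e. |z| > 1 for every root.
Set 1 + (-1.055) z + (-1.259) z^2 = 0, i.e. a z^2 + b z + c = 0 with a = -1.259, b = -1.055, c = 1.
Discriminant D = b^2 - 4ac = (-1.055)^2 - 4*(-1.259)*1 = 1.113025 - (-5.036) = 6.149025.
D >= 0, so the roots are real: z = (-b +/- sqrt(D)) / (2a) = (1.055 +/- 2.479723) / (-2.518).
  z_1 = (1.055 + 2.479723) / (-2.518) = -1.4038,   |z_1| = 1.4038.
  z_2 = (1.055 - 2.479723) / (-2.518) = 0.5658,   |z_2| = 0.5658.
Moduli of all roots: 1.4038, 0.5658.
All moduli strictly greater than 1? No.
Verdict: Not stationary.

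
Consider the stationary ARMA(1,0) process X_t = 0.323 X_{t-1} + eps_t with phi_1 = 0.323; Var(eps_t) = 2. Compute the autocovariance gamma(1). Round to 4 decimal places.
\gamma(1) = 0.7212

Multiply the model equation by X_{t-k} and take expectations. With theta_0 = psi_0 = 1 and psi_j the MA(infinity) weights, this gives
  gamma(k) - sum_i phi_i gamma(k-i) = c_k,
  c_k = sigma^2 * sum_{j=k..q} theta_j psi_{j-k}   (c_k = 0 for k > q),
using gamma(-m) = gamma(m).
Pure AR (q = 0): c_0 = sigma^2 = 2, c_k = 0 for k >= 1.
Equations for k = 0 and k = 1 (AR order 1):
  gamma(0) = phi_1 gamma(1) + c_0
  gamma(1) = phi_1 gamma(0) + c_1
Substituting the second into the first: gamma(0) (1 - phi_1^2) = c_0 + phi_1 c_1, so
  gamma(0) = c_0 / (1 - phi_1^2) = 2 / (1 - (0.323)^2) = 2 / 0.895671 = 2.232963.
  gamma(1) = phi_1 gamma(0) = (0.323)(2.232963) = 0.721247.
Therefore gamma(1) = 0.7212 (to 4 decimal places).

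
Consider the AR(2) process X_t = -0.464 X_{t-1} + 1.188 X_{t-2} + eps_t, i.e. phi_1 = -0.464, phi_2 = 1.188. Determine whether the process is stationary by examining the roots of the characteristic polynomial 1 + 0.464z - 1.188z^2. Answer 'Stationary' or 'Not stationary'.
\text{Not stationary}

The AR(p) characteristic polynomial is P(z) = 1 + 0.464z - 1.188z^2.
Stationarity requires all roots to lie outside the unit circle, i.e. |z| > 1 for every root.
Set 1 + (0.464) z + (-1.188) z^2 = 0, i.e. a z^2 + b z + c = 0 with a = -1.188, b = 0.464, c = 1.
Discriminant D = b^2 - 4ac = (0.464)^2 - 4*(-1.188)*1 = 0.215296 - (-4.752) = 4.967296.
D >= 0, so the roots are real: z = (-b +/- sqrt(D)) / (2a) = (-0.464 +/- 2.228743) / (-2.376).
  z_1 = (-0.464 + 2.228743) / (-2.376) = -0.7427,   |z_1| = 0.7427.
  z_2 = (-0.464 - 2.228743) / (-2.376) = 1.1333,   |z_2| = 1.1333.
Moduli of all roots: 0.7427, 1.1333.
All moduli strictly greater than 1? No.
Verdict: Not stationary.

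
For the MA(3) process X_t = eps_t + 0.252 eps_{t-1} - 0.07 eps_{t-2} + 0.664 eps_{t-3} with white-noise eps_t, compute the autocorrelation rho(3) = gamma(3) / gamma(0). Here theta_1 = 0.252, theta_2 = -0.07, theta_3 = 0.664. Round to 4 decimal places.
\rho(3) = 0.4399

For an MA(q) process with theta_0 = 1, the autocovariance is
  gamma(k) = sigma^2 * sum_{i=0..q-k} theta_i * theta_{i+k},
and rho(k) = gamma(k) / gamma(0). Sigma^2 cancels.
  numerator   = (1)*(0.664) = 0.664.
  denominator = (1)^2 + (0.252)^2 + (-0.07)^2 + (0.664)^2 = 1.5093.
  rho(3) = 0.664 / 1.5093 = 0.4399.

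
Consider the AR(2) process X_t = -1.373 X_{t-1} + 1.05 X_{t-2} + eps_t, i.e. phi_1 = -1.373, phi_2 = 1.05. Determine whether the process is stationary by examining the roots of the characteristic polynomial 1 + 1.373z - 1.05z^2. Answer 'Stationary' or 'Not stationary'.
\text{Not stationary}

The AR(p) characteristic polynomial is P(z) = 1 + 1.373z - 1.05z^2.
Stationarity requires all roots to lie outside the unit circle, i.e. |z| > 1 for every root.
Set 1 + (1.373) z + (-1.05) z^2 = 0, i.e. a z^2 + b z + c = 0 with a = -1.05, b = 1.373, c = 1.
Discriminant D = b^2 - 4ac = (1.373)^2 - 4*(-1.05)*1 = 1.885129 - (-4.2) = 6.085129.
D >= 0, so the roots are real: z = (-b +/- sqrt(D)) / (2a) = (-1.373 +/- 2.466805) / (-2.1).
  z_1 = (-1.373 + 2.466805) / (-2.1) = -0.5209,   |z_1| = 0.5209.
  z_2 = (-1.373 - 2.466805) / (-2.1) = 1.8285,   |z_2| = 1.8285.
Moduli of all roots: 0.5209, 1.8285.
All moduli strictly greater than 1? No.
Verdict: Not stationary.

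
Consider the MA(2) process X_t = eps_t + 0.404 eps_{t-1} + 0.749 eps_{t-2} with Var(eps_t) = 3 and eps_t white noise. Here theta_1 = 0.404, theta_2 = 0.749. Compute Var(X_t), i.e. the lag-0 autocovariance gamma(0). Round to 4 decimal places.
\gamma(0) = 5.1727

For an MA(q) process X_t = eps_t + sum_i theta_i eps_{t-i} with
Var(eps_t) = sigma^2, the variance is
  gamma(0) = sigma^2 * (1 + sum_i theta_i^2).
  sum_i theta_i^2 = (0.404)^2 + (0.749)^2 = 0.163216 + 0.561001 = 0.724217.
  gamma(0) = 3 * (1 + 0.724217) = 3 * 1.724217 = 5.172651, which rounds to 5.1727.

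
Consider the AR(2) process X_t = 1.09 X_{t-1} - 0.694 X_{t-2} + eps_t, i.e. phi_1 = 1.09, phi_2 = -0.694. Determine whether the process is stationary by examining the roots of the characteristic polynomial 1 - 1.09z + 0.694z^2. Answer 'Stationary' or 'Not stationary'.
\text{Stationary}

The AR(p) characteristic polynomial is P(z) = 1 - 1.09z + 0.694z^2.
Stationarity requires all roots to lie outside the unit circle, i.e. |z| > 1 for every root.
Set 1 + (-1.09) z + (0.694) z^2 = 0, i.e. a z^2 + b z + c = 0 with a = 0.694, b = -1.09, c = 1.
Discriminant D = b^2 - 4ac = (-1.09)^2 - 4*(0.694)*1 = 1.1881 - (2.776) = -1.5879.
D < 0, so the roots are the complex-conjugate pair z = (-b +/- i sqrt(-D)) / (2a) = 0.7853 +/- 0.9079i.
For a conjugate pair |z|^2 = z * conj(z) = (product of roots) = c/a = 1/(0.694) = 1.440922, so |z| = sqrt(1.440922) = 1.2004 for both roots.
Moduli of all roots: 1.2004, 1.2004.
All moduli strictly greater than 1? Yes.
Verdict: Stationary.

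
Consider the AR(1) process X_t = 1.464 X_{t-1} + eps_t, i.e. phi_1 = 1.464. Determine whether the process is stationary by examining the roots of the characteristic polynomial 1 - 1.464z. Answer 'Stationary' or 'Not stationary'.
\text{Not stationary}

The AR(p) characteristic polynomial is P(z) = 1 - 1.464z.
Stationarity requires all roots to lie outside the unit circle, i.e. |z| > 1 for every root.
This is linear in z: 1 + (-1.464) z = 0  =>  z = -1/(-1.464) = 0.68306,  |z| = 0.68306.
Moduli of all roots: 0.6831.
All moduli strictly greater than 1? No.
Verdict: Not stationary.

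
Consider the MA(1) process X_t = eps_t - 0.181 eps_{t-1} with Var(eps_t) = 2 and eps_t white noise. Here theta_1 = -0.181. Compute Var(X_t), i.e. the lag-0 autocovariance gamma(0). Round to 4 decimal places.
\gamma(0) = 2.0655

For an MA(q) process X_t = eps_t + sum_i theta_i eps_{t-i} with
Var(eps_t) = sigma^2, the variance is
  gamma(0) = sigma^2 * (1 + sum_i theta_i^2).
  sum_i theta_i^2 = (-0.181)^2 = 0.032761.
  gamma(0) = 2 * (1 + 0.032761) = 2 * 1.032761 = 2.065522, which rounds to 2.0655.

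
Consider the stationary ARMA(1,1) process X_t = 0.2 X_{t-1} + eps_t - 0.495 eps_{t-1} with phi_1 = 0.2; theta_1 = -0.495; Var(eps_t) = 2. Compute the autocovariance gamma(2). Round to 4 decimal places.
\gamma(2) = -0.1107

Multiply the model equation by X_{t-k} and take expectations. With theta_0 = psi_0 = 1 and psi_j the MA(infinity) weights, this gives
  gamma(k) - sum_i phi_i gamma(k-i) = c_k,
  c_k = sigma^2 * sum_{j=k..q} theta_j psi_{j-k}   (c_k = 0 for k > q),
using gamma(-m) = gamma(m).
psi-weights needed (psi_j = theta_j + sum_i phi_i psi_{j-i}):
  psi_1 = theta_1 + phi_1 = -0.495 + (0.2) = -0.295
Right-hand sides:
  c_0 = sigma^2 (1 + theta_1 psi_1) = 2 * (1 + (-0.495)(-0.295)) = 2 * 1.146025 = 2.29205
  c_1 = sigma^2 theta_1 = 2 * (-0.495) = -0.99
  c_2 = 0
Equations for k = 0 and k = 1 (AR order 1):
  gamma(0) = phi_1 gamma(1) + c_0
  gamma(1) = phi_1 gamma(0) + c_1
Substituting the second into the first: gamma(0) (1 - phi_1^2) = c_0 + phi_1 c_1, so
  gamma(0) = (c_0 + phi_1 c_1) / (1 - phi_1^2) = (2.29205 + (0.2)(-0.99)) / (1 - (0.2)^2) = 2.09405 / 0.96 = 2.181302.
  gamma(1) = phi_1 gamma(0) + c_1 = (0.2)(2.181302) + (-0.99) = -0.55374.
For k = 2 (> q): gamma(2) = phi_1 gamma(1) = (0.2)(-0.55374) = -0.110748.
Therefore gamma(2) = -0.1107 (to 4 decimal places).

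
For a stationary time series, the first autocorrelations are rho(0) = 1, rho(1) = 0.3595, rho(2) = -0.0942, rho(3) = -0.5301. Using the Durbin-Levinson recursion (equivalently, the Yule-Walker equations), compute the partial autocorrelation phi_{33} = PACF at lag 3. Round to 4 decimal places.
\phi_{33} = -0.4860

The PACF at lag k is phi_{kk}, the last component of the solution
to the Yule-Walker system G_k phi = r_k where
  (G_k)_{ij} = rho(|i - j|), (r_k)_i = rho(i), i,j = 1..k.
Equivalently, Durbin-Levinson gives phi_{kk} iteratively:
  phi_{11} = rho(1)
  phi_{kk} = [rho(k) - sum_{j=1..k-1} phi_{k-1,j} rho(k-j)]
            / [1 - sum_{j=1..k-1} phi_{k-1,j} rho(j)],
  phi_{k,j} = phi_{k-1,j} - phi_{kk} phi_{k-1,k-j},  j = 1..k-1.
Step k = 1:
  phi_11 = rho(1) = 0.3595.
Step k = 2:
  phi_22 = [rho(2) - phi_11 rho(1)] / [1 - phi_11 rho(1)] = [-0.0942 - (0.3595)(0.3595)] / [1 - (0.3595)(0.3595)]
         = -0.22344025 / 0.87075975 = -0.256604.
  Update: phi_21 = phi_11 - phi_22 phi_11 = 0.3595 - (-0.256604)(0.3595) = 0.451749.
Step k = 3:
  phi_33 = [rho(3) - phi_21 rho(2) - phi_22 rho(1)] / [1 - phi_21 rho(1) - phi_22 rho(2)]
    numerator   = -0.5301 - (0.451749)(-0.0942) - (-0.256604)(0.3595) = -0.39529618
    denominator = 1 - (0.451749)(0.3595) - (-0.256604)(-0.0942) = 0.81342414
  phi_33 = -0.39529618 / 0.81342414 = -0.486.
Therefore phi_{33} = -0.4860.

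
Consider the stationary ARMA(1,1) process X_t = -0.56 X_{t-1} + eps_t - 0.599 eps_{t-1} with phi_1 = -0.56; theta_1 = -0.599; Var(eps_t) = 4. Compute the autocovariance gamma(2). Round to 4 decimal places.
\gamma(2) = 5.0510

Multiply the model equation by X_{t-k} and take expectations. With theta_0 = psi_0 = 1 and psi_j the MA(infinity) weights, this gives
  gamma(k) - sum_i phi_i gamma(k-i) = c_k,
  c_k = sigma^2 * sum_{j=k..q} theta_j psi_{j-k}   (c_k = 0 for k > q),
using gamma(-m) = gamma(m).
psi-weights needed (psi_j = theta_j + sum_i phi_i psi_{j-i}):
  psi_1 = theta_1 + phi_1 = -0.599 + (-0.56) = -1.159
Right-hand sides:
  c_0 = sigma^2 (1 + theta_1 psi_1) = 4 * (1 + (-0.599)(-1.159)) = 4 * 1.694241 = 6.776964
  c_1 = sigma^2 theta_1 = 4 * (-0.599) = -2.396
  c_2 = 0
Equations for k = 0 and k = 1 (AR order 1):
  gamma(0) = phi_1 gamma(1) + c_0
  gamma(1) = phi_1 gamma(0) + c_1
Substituting the second into the first: gamma(0) (1 - phi_1^2) = c_0 + phi_1 c_1, so
  gamma(0) = (c_0 + phi_1 c_1) / (1 - phi_1^2) = (6.776964 + (-0.56)(-2.396)) / (1 - (-0.56)^2) = 8.118724 / 0.6864 = 11.827978.
  gamma(1) = phi_1 gamma(0) + c_1 = (-0.56)(11.827978) + (-2.396) = -9.019668.
For k = 2 (> q): gamma(2) = phi_1 gamma(1) = (-0.56)(-9.019668) = 5.051014.
Therefore gamma(2) = 5.0510 (to 4 decimal places).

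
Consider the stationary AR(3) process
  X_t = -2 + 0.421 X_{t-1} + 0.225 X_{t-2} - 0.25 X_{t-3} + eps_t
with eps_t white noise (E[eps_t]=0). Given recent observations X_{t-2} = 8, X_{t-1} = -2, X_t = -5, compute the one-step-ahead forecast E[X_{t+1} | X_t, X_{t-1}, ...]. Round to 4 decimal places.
E[X_{t+1} \mid \mathcal F_t] = -6.5550

For an AR(p) model X_t = c + sum_i phi_i X_{t-i} + eps_t, the
one-step-ahead conditional mean is
  E[X_{t+1} | X_t, ...] = c + sum_i phi_i X_{t+1-i}.
Substitute known values:
  E[X_{t+1} | ...] = -2 + (0.421) * (-5) + (0.225) * (-2) + (-0.25) * (8)
                   = -6.5550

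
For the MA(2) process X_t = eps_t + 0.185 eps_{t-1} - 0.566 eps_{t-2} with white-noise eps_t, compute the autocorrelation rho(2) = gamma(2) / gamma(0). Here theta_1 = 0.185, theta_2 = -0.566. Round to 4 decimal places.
\rho(2) = -0.4178

For an MA(q) process with theta_0 = 1, the autocovariance is
  gamma(k) = sigma^2 * sum_{i=0..q-k} theta_i * theta_{i+k},
and rho(k) = gamma(k) / gamma(0). Sigma^2 cancels.
  numerator   = (1)*(-0.566) = -0.566.
  denominator = (1)^2 + (0.185)^2 + (-0.566)^2 = 1.354581.
  rho(2) = -0.566 / 1.354581 = -0.4178.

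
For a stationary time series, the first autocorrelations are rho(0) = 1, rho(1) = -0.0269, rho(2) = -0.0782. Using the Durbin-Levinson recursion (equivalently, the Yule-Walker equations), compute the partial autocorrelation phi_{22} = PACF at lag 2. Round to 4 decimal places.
\phi_{22} = -0.0790

The PACF at lag k is phi_{kk}, the last component of the solution
to the Yule-Walker system G_k phi = r_k where
  (G_k)_{ij} = rho(|i - j|), (r_k)_i = rho(i), i,j = 1..k.
Equivalently, Durbin-Levinson gives phi_{kk} iteratively:
  phi_{11} = rho(1)
  phi_{kk} = [rho(k) - sum_{j=1..k-1} phi_{k-1,j} rho(k-j)]
            / [1 - sum_{j=1..k-1} phi_{k-1,j} rho(j)],
  phi_{k,j} = phi_{k-1,j} - phi_{kk} phi_{k-1,k-j},  j = 1..k-1.
Step k = 1:
  phi_11 = rho(1) = -0.0269.
Step k = 2:
  phi_22 = [rho(2) - phi_11 rho(1)] / [1 - phi_11 rho(1)] = [-0.0782 - (-0.0269)(-0.0269)] / [1 - (-0.0269)(-0.0269)]
         = -0.07892361 / 0.99927639 = -0.079.
Therefore phi_{22} = -0.0790.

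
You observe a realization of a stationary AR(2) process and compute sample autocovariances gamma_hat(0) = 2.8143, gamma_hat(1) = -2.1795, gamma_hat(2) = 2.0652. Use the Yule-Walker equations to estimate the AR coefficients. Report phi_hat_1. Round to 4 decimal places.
\hat\phi_{1} = -0.5150

The Yule-Walker equations for an AR(p) process read, in matrix form,
  Gamma_p phi = r_p,   with   (Gamma_p)_{ij} = gamma(|i - j|),
                       (r_p)_i = gamma(i),   i,j = 1..p.
Substitute the sample gammas (Toeplitz matrix and right-hand side of size 2):
  Gamma_p = [[2.8143, -2.1795], [-2.1795, 2.8143]]
  r_p     = [-2.1795, 2.0652]
Written out:
  2.8143 phi_1 - 2.1795 phi_2 = -2.1795
  -2.1795 phi_1 + 2.8143 phi_2 = 2.0652
Solve by Cramer's rule:
  det = gamma(0)^2 - gamma(1)^2 = (2.8143)^2 - (-2.1795)^2 = 7.92028449 - 4.75022025 = 3.17006424
  phi_hat_1 = [gamma(1) gamma(0) - gamma(1) gamma(2)] / det = [(-2.1795)(2.8143) - (-2.1795)(2.0652)] / 3.17006424 = -1.63266345 / 3.17006424 = -0.515
  phi_hat_2 = [gamma(0) gamma(2) - gamma(1)^2] / det = [(2.8143)(2.0652) - (-2.1795)^2] / 3.17006424 = 1.06187211 / 3.17006424 = 0.335
So phi_hat = [-0.5150, 0.3350].
Therefore phi_hat_1 = -0.5150.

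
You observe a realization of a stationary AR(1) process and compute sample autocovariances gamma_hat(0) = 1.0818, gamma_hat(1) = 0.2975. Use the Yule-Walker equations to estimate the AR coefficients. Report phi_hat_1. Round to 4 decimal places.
\hat\phi_{1} = 0.2750

The Yule-Walker equations for an AR(p) process read, in matrix form,
  Gamma_p phi = r_p,   with   (Gamma_p)_{ij} = gamma(|i - j|),
                       (r_p)_i = gamma(i),   i,j = 1..p.
Substitute the sample gammas (Toeplitz matrix and right-hand side of size 1):
  Gamma_p = [[1.0818]]
  r_p     = [0.2975]
With p = 1 this is the single equation gamma(0) phi_1 = gamma(1):
  phi_hat_1 = gamma(1) / gamma(0) = 0.2975 / 1.0818 = 0.2750.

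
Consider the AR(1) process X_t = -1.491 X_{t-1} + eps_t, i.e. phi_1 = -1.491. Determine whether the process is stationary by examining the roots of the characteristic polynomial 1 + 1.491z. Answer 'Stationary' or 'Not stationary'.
\text{Not stationary}

The AR(p) characteristic polynomial is P(z) = 1 + 1.491z.
Stationarity requires all roots to lie outside the unit circle, i.e. |z| > 1 for every root.
This is linear in z: 1 + (1.491) z = 0  =>  z = -1/(1.491) = -0.670691,  |z| = 0.670691.
Moduli of all roots: 0.6707.
All moduli strictly greater than 1? No.
Verdict: Not stationary.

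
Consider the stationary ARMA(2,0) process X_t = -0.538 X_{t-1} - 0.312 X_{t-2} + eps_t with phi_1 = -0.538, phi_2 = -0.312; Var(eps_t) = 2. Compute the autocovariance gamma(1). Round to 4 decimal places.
\gamma(1) = -1.0922

Multiply the model equation by X_{t-k} and take expectations. With theta_0 = psi_0 = 1 and psi_j the MA(infinity) weights, this gives
  gamma(k) - sum_i phi_i gamma(k-i) = c_k,
  c_k = sigma^2 * sum_{j=k..q} theta_j psi_{j-k}   (c_k = 0 for k > q),
using gamma(-m) = gamma(m).
Pure AR (q = 0): c_0 = sigma^2 = 2, c_k = 0 for k >= 1.
Equations for k = 0, 1, 2 (AR order 2, c_2 = 0):
  (E0) gamma(0) = phi_1 gamma(1) + phi_2 gamma(2) + c_0
  (E1) gamma(1) = phi_1 gamma(0) + phi_2 gamma(1) + c_1
  (E2) gamma(2) = phi_1 gamma(1) + phi_2 gamma(0)
From (E1): gamma(1) = A gamma(0) + B with
  A = phi_1 / (1 - phi_2) = -0.538 / 1.312 = -0.410061,   B = c_1 / (1 - phi_2) = 0 / 1.312 = 0.
Insert (E2) into (E0): gamma(0) (1 - phi_2^2) = phi_1 (1 + phi_2) gamma(1) + c_0.
  phi_1 (1 + phi_2) = (-0.538)(0.688) = -0.370144,   1 - phi_2^2 = 0.902656.
Replace gamma(1) by A gamma(0) + B and collect gamma(0):
  gamma(0) [0.902656 - (-0.370144)(-0.410061)] = c_0 = 2
  gamma(0) * 0.750874 = 2
  gamma(0) = 2 / 0.750874 = 2.663561.
  gamma(1) = A gamma(0) = (-0.410061)(2.663561) = -1.092223.
Therefore gamma(1) = -1.0922 (to 4 decimal places).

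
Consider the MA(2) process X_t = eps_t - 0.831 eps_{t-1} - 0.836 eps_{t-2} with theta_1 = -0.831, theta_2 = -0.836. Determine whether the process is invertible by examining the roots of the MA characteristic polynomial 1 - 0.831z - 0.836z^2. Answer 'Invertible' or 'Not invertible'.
\text{Not invertible}

The MA(q) characteristic polynomial is P(z) = 1 - 0.831z - 0.836z^2.
Invertibility requires all roots to lie outside the unit circle, i.e. |z| > 1 for every root.
Set 1 + (-0.831) z + (-0.836) z^2 = 0, i.e. a z^2 + b z + c = 0 with a = -0.836, b = -0.831, c = 1.
Discriminant D = b^2 - 4ac = (-0.831)^2 - 4*(-0.836)*1 = 0.690561 - (-3.344) = 4.034561.
D >= 0, so the roots are real: z = (-b +/- sqrt(D)) / (2a) = (0.831 +/- 2.008622) / (-1.672).
  z_1 = (0.831 + 2.008622) / (-1.672) = -1.6983,   |z_1| = 1.6983.
  z_2 = (0.831 - 2.008622) / (-1.672) = 0.7043,   |z_2| = 0.7043.
Moduli of all roots: 1.6983, 0.7043.
All moduli strictly greater than 1? No.
Verdict: Not invertible.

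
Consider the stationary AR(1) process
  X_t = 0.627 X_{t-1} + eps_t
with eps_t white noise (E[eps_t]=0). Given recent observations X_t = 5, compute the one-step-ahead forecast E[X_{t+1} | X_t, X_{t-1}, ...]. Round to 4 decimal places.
E[X_{t+1} \mid \mathcal F_t] = 3.1350

For an AR(p) model X_t = c + sum_i phi_i X_{t-i} + eps_t, the
one-step-ahead conditional mean is
  E[X_{t+1} | X_t, ...] = c + sum_i phi_i X_{t+1-i}.
Substitute known values:
  E[X_{t+1} | ...] = (0.627) * (5)
                   = 3.1350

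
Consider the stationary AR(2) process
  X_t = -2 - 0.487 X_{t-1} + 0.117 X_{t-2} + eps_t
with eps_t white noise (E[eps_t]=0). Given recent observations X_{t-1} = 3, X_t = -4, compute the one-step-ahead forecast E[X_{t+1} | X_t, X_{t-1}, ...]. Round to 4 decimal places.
E[X_{t+1} \mid \mathcal F_t] = 0.2990

For an AR(p) model X_t = c + sum_i phi_i X_{t-i} + eps_t, the
one-step-ahead conditional mean is
  E[X_{t+1} | X_t, ...] = c + sum_i phi_i X_{t+1-i}.
Substitute known values:
  E[X_{t+1} | ...] = -2 + (-0.487) * (-4) + (0.117) * (3)
                   = 0.2990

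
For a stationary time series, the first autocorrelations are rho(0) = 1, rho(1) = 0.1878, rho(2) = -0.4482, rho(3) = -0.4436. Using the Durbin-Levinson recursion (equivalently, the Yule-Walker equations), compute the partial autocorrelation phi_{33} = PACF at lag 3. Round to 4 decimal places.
\phi_{33} = -0.3089

The PACF at lag k is phi_{kk}, the last component of the solution
to the Yule-Walker system G_k phi = r_k where
  (G_k)_{ij} = rho(|i - j|), (r_k)_i = rho(i), i,j = 1..k.
Equivalently, Durbin-Levinson gives phi_{kk} iteratively:
  phi_{11} = rho(1)
  phi_{kk} = [rho(k) - sum_{j=1..k-1} phi_{k-1,j} rho(k-j)]
            / [1 - sum_{j=1..k-1} phi_{k-1,j} rho(j)],
  phi_{k,j} = phi_{k-1,j} - phi_{kk} phi_{k-1,k-j},  j = 1..k-1.
Step k = 1:
  phi_11 = rho(1) = 0.1878.
Step k = 2:
  phi_22 = [rho(2) - phi_11 rho(1)] / [1 - phi_11 rho(1)] = [-0.4482 - (0.1878)(0.1878)] / [1 - (0.1878)(0.1878)]
         = -0.48346884 / 0.96473116 = -0.501144.
  Update: phi_21 = phi_11 - phi_22 phi_11 = 0.1878 - (-0.501144)(0.1878) = 0.281915.
Step k = 3:
  phi_33 = [rho(3) - phi_21 rho(2) - phi_22 rho(1)] / [1 - phi_21 rho(1) - phi_22 rho(2)]
    numerator   = -0.4436 - (0.281915)(-0.4482) - (-0.501144)(0.1878) = -0.22313103
    denominator = 1 - (0.281915)(0.1878) - (-0.501144)(-0.4482) = 0.72244385
  phi_33 = -0.22313103 / 0.72244385 = -0.3089.
Therefore phi_{33} = -0.3089.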